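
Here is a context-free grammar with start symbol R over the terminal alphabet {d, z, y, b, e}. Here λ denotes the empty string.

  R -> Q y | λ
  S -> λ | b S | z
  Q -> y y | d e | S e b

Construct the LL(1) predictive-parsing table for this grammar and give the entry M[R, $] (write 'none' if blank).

R -> λ

FIRST(S) = {λ, b, z}
FIRST(Q) = {b, d, e, y, z}  (via S e b)
FIRST(R) = {λ, b, d, e, y, z}  (via Q y)
FOLLOW(R) includes $ since R is the start symbol.
FOLLOW(R): R appears on no right-hand side. Thus FOLLOW(R) = {$}.
For R -> Q y: FIRST(Q y) = {b, d, e, y, z}, so it goes in M[R, t] for t ∈ {b, d, e, y, z}.
For R -> λ: FIRST(λ) = {λ}, so it goes in M[R, t] for t ∈ {}; since λ ∈ FIRST, also for every t ∈ FOLLOW(R) = {$}.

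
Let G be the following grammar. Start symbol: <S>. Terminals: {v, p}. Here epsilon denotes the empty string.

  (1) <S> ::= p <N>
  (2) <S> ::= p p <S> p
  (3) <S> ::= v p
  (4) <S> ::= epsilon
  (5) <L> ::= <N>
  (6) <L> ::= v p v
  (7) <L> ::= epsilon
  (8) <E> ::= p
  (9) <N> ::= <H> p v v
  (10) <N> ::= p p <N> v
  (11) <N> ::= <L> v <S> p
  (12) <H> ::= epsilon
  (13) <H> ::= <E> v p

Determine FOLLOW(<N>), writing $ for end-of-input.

FIRST(<S>): from <S>::=p <N> we get {p}; from <S>::=p p <S> p we get {p}; from <S>::=v p we get {v}; from <S>::=epsilon we get {epsilon}. So FIRST(<S>) = {epsilon, p, v}.
FIRST(<E>): from <E>::=p we get {p}. So FIRST(<E>) = {p}.
FIRST(<H>): from <H>::=epsilon we get {epsilon}; from <H>::=<E> v p we get {p}. So FIRST(<H>) = {epsilon, p}.
FIRST(<L>): from <L>::=<N> we get {p, v}; from <L>::=v p v we get {v}; from <L>::=epsilon we get {epsilon}. So FIRST(<L>) = {epsilon, p, v}.
FIRST(<N>): from <N>::=<H> p v v we get {p}; from <N>::=p p <N> v we get {p}; from <N>::=<L> v <S> p we get {p, v}. So FIRST(<N>) = {p, v}.
FOLLOW(<S>) includes $ since <S> is the start symbol.
FOLLOW(<S>): in <S>::=p p <S> p, <S> is followed by p with FIRST {p}; in <N>::=<L> v <S> p, <S> is followed by p with FIRST {p}. Thus FOLLOW(<S>) = {$, p}.
FOLLOW(<L>): in <N>::=<L> v <S> p, <L> is followed by v <S> p with FIRST {v}. Thus FOLLOW(<L>) = {v}.
FOLLOW(<E>): in <H>::=<E> v p, <E> is followed by v p with FIRST {v}. Thus FOLLOW(<E>) = {v}.
FOLLOW(<N>): in <S>::=p <N>, the suffix after <N> is empty, so FOLLOW(<N>) ⊇ FOLLOW(<S>) = {$, p}; in <L>::=<N>, the suffix after <N> is empty, so FOLLOW(<N>) ⊇ FOLLOW(<L>) = {v}; in <N>::=p p <N> v, <N> is followed by v with FIRST {v}. Thus FOLLOW(<N>) = {$, p, v}.
FOLLOW(<H>): in <N>::=<H> p v v, <H> is followed by p v v with FIRST {p}. Thus FOLLOW(<H>) = {p}.

{$, p, v}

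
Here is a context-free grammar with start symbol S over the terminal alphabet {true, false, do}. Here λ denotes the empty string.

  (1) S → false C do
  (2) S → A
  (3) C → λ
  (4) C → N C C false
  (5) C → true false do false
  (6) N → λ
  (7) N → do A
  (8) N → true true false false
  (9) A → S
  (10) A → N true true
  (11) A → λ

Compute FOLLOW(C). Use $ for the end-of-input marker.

FIRST(N) = {λ, do, true}
FIRST(C) = {λ, do, false, true}  (via N C C false)
FIRST(S) = {λ, do, false, true}  (via A)
FIRST(A) = {λ, do, false, true}  (via S, N true true)
FOLLOW(S) includes $ since S is the start symbol.
FOLLOW(C): in S→false C do, C is followed by do with FIRST {do}; in C→N C C false (occurrence 1), C is followed by C false with FIRST {do, false, true}; in C→N C C false (occurrence 2), C is followed by false with FIRST {false}. Thus FOLLOW(C) = {do, false, true}.
FOLLOW(N): in C→N C C false, N is followed by C C false with FIRST {do, false, true}; in A→N true true, N is followed by true true with FIRST {true}. Thus FOLLOW(N) = {do, false, true}.
FOLLOW(S): in A→S, the suffix after S is empty, so FOLLOW(S) ⊇ FOLLOW(A) = {$, do, false, true}. Thus FOLLOW(S) = {$, do, false, true}.
FOLLOW(A): in S→A, the suffix after A is empty, so FOLLOW(A) ⊇ FOLLOW(S) = {$, do, false, true}; in N→do A, the suffix after A is empty, so FOLLOW(A) ⊇ FOLLOW(N) = {do, false, true}. Thus FOLLOW(A) = {$, do, false, true}.

{do, false, true}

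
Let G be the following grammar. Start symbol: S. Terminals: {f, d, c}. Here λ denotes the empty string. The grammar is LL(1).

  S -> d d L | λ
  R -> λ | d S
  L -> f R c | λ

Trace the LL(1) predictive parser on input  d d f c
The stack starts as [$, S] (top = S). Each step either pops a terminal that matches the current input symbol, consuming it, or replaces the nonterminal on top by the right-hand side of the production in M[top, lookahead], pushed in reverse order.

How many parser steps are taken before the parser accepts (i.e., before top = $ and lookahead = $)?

step 1: stack=$ S  input=d d f c $  — expand S -> d d L
step 2: stack=$ L d d  input=d d f c $  — match d
step 3: stack=$ L d  input=d f c $  — match d
step 4: stack=$ L  input=f c $  — expand L -> f R c
step 5: stack=$ c R f  input=f c $  — match f
step 6: stack=$ c R  input=c $  — expand R -> λ
step 7: stack=$ c  input=c $  — match c
Accept reached after 7 steps.

7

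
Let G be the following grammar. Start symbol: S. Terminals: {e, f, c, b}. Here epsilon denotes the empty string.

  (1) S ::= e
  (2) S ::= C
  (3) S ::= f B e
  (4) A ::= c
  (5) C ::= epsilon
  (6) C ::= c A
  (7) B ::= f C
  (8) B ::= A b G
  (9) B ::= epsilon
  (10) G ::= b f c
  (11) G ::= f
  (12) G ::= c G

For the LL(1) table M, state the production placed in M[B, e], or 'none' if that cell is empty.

FIRST(A) = {c}
FIRST(C) = {epsilon, c}
FIRST(G) = {b, c, f}
FIRST(S) = {epsilon, c, e, f}  (via C)
FIRST(B) = {epsilon, c, f}  (via A b G)
FOLLOW(S) includes $ since S is the start symbol.
FOLLOW(B): in S::=f B e, B is followed by e with FIRST {e}. Thus FOLLOW(B) = {e}.
For B ::= f C: FIRST(f C) = {f}, so it goes in M[B, t] for t ∈ {f}.
For B ::= A b G: FIRST(A b G) = {c}, so it goes in M[B, t] for t ∈ {c}.
For B ::= epsilon: FIRST(epsilon) = {epsilon}, so it goes in M[B, t] for t ∈ {}; since epsilon ∈ FIRST, also for every t ∈ FOLLOW(B) = {e}.

B ::= epsilon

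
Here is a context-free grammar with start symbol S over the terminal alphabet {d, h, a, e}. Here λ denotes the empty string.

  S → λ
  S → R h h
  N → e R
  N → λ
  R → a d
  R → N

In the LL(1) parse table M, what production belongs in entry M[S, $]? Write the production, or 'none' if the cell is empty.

FIRST(N): from N→e R we get {e}; from N→λ we get {λ}. So FIRST(N) = {λ, e}.
FIRST(R): from R→a d we get {a}; from R→N we get {λ, e}. So FIRST(R) = {λ, a, e}.
FIRST(S): from S→λ we get {λ}; from S→R h h we get {a, e, h}. So FIRST(S) = {λ, a, e, h}.
FOLLOW(S) includes $ since S is the start symbol.
FOLLOW(S): S appears on no right-hand side. Thus FOLLOW(S) = {$}.
For S → λ: FIRST(λ) = {λ}, so it goes in M[S, t] for t ∈ {}; since λ ∈ FIRST, also for every t ∈ FOLLOW(S) = {$}.
For S → R h h: FIRST(R h h) = {a, e, h}, so it goes in M[S, t] for t ∈ {a, e, h}.

S → λ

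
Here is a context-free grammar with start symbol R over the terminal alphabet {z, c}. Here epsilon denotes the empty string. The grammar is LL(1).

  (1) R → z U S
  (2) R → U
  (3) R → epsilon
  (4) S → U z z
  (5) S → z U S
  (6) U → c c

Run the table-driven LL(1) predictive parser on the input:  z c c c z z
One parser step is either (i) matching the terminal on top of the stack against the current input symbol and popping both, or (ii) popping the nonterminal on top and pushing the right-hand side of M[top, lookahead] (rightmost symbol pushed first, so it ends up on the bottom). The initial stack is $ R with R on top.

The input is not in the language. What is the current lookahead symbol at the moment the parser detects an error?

z

     Stack      Input          Action
  1  $ R        z c c c z z $  expand R → z U S
  2  $ S U z    z c c c z z $  match z
  3  $ S U      c c c z z $    expand U → c c
  4  $ S c c    c c c z z $    match c
  5  $ S c      c c z z $      match c
  6  $ S        c z z $        expand S → U z z
  7  $ z z U    c z z $        expand U → c c
  8  $ z z c c  c z z $        match c
  9  $ z z c    z z $          error: top is terminal c but lookahead is z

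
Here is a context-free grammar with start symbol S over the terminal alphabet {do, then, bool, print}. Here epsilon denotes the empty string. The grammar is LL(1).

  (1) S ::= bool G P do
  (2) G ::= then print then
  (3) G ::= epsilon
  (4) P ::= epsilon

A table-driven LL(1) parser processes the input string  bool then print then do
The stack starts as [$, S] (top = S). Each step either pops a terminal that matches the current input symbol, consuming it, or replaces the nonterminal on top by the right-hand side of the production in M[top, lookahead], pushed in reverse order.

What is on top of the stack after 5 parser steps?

step 1: stack=$ S  input=bool then print then do $  — expand S ::= bool G P do
step 2: stack=$ do P G bool  input=bool then print then do $  — match bool
step 3: stack=$ do P G  input=then print then do $  — expand G ::= then print then
step 4: stack=$ do P then print then  input=then print then do $  — match then
step 5: stack=$ do P then print  input=print then do $  — match print
Stack after step 5: $ do P then (top = then).

then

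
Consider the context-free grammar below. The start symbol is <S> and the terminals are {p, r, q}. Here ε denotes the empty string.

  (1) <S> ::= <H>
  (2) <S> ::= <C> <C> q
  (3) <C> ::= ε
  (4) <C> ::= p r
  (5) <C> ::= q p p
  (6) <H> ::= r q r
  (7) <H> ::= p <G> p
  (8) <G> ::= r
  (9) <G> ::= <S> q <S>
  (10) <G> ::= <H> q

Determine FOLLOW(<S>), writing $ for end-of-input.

{$, p, q}

FIRST(<C>) = {ε, p, q}
FIRST(<H>) = {p, r}
FIRST(<S>) = {p, q, r}  (via <H>, <C> <C> q)
FIRST(<G>) = {p, q, r}  (via <S> q <S>, <H> q)
FOLLOW(<S>) includes $ since <S> is the start symbol.
FOLLOW(<C>): in <S>::=<C> <C> q (occurrence 1), <C> is followed by <C> q with FIRST {p, q}; in <S>::=<C> <C> q (occurrence 2), <C> is followed by q with FIRST {q}. Thus FOLLOW(<C>) = {p, q}.
FOLLOW(<G>): in <H>::=p <G> p, <G> is followed by p with FIRST {p}. Thus FOLLOW(<G>) = {p}.
FOLLOW(<S>): in <G>::=<S> q <S> (occurrence 1), <S> is followed by q <S> with FIRST {q}; in <G>::=<S> q <S> (occurrence 2), the suffix after <S> is empty, so FOLLOW(<S>) ⊇ FOLLOW(<G>) = {p}. Thus FOLLOW(<S>) = {$, p, q}.
FOLLOW(<H>): in <S>::=<H>, the suffix after <H> is empty, so FOLLOW(<H>) ⊇ FOLLOW(<S>) = {$, p, q}; in <G>::=<H> q, <H> is followed by q with FIRST {q}. Thus FOLLOW(<H>) = {$, p, q}.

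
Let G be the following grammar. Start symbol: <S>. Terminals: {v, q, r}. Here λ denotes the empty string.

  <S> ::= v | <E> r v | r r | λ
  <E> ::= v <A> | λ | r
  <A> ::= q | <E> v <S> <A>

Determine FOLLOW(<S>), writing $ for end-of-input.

FIRST(<E>) = {λ, r, v}
FIRST(<S>) = {λ, r, v}  (via <E> r v)
FIRST(<A>) = {q, r, v}  (via <E> v <S> <A>)
FOLLOW(<S>) includes $ since <S> is the start symbol.
FOLLOW(<S>): in <A>::=<E> v <S> <A>, <S> is followed by <A> with FIRST {q, r, v}. Thus FOLLOW(<S>) = {$, q, r, v}.
FOLLOW(<E>): in <S>::=<E> r v, <E> is followed by r v with FIRST {r}; in <A>::=<E> v <S> <A>, <E> is followed by v <S> <A> with FIRST {v}. Thus FOLLOW(<E>) = {r, v}.
FOLLOW(<A>): in <E>::=v <A>, the suffix after <A> is empty, so FOLLOW(<A>) ⊇ FOLLOW(<E>) = {r, v}; in <A>::=<E> v <S> <A>, the suffix after <A> is empty (adds nothing new). Thus FOLLOW(<A>) = {r, v}.

{$, q, r, v}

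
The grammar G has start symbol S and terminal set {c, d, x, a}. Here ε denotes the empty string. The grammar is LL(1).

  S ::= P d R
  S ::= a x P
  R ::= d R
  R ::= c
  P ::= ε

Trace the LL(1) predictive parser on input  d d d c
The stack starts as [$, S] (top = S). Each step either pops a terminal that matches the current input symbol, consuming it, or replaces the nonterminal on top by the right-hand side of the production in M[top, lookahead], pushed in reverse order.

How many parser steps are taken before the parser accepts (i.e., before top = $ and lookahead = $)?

step 1: stack=$ S  input=d d d c $  — expand S ::= P d R
step 2: stack=$ R d P  input=d d d c $  — expand P ::= ε
step 3: stack=$ R d  input=d d d c $  — match d
step 4: stack=$ R  input=d d c $  — expand R ::= d R
step 5: stack=$ R d  input=d d c $  — match d
step 6: stack=$ R  input=d c $  — expand R ::= d R
step 7: stack=$ R d  input=d c $  — match d
step 8: stack=$ R  input=c $  — expand R ::= c
step 9: stack=$ c  input=c $  — match c
Accept reached after 9 steps.

9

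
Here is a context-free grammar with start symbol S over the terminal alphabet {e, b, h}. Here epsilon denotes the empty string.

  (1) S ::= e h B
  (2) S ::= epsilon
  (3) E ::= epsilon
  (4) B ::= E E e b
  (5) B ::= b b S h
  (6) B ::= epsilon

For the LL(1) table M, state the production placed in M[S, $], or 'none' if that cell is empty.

FIRST(S): from S::=e h B we get {e}; from S::=epsilon we get {epsilon}. So FIRST(S) = {epsilon, e}.
FIRST(E): from E::=epsilon we get {epsilon}. So FIRST(E) = {epsilon}.
FIRST(B): from B::=E E e b we get {e}; from B::=b b S h we get {b}; from B::=epsilon we get {epsilon}. So FIRST(B) = {epsilon, b, e}.
FOLLOW(S) includes $ since S is the start symbol.
FOLLOW(S): in B::=b b S h, S is followed by h with FIRST {h}. Thus FOLLOW(S) = {$, h}.
For S ::= e h B: FIRST(e h B) = {e}, so it goes in M[S, t] for t ∈ {e}.
For S ::= epsilon: FIRST(epsilon) = {epsilon}, so it goes in M[S, t] for t ∈ {}; since epsilon ∈ FIRST, also for every t ∈ FOLLOW(S) = {$, h}.

S ::= epsilon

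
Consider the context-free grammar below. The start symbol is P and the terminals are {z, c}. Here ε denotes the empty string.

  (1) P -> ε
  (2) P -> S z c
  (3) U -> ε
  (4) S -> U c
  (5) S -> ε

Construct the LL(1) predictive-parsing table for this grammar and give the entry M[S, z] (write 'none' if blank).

FIRST(U) = {ε}
FIRST(S) = {ε, c}  (via U c)
FIRST(P) = {ε, c, z}  (via S z c)
FOLLOW(P) includes $ since P is the start symbol.
FOLLOW(S): in P->S z c, S is followed by z c with FIRST {z}. Thus FOLLOW(S) = {z}.
For S -> U c: FIRST(U c) = {c}, so it goes in M[S, t] for t ∈ {c}.
For S -> ε: FIRST(ε) = {ε}, so it goes in M[S, t] for t ∈ {}; since ε ∈ FIRST, also for every t ∈ FOLLOW(S) = {z}.

S -> ε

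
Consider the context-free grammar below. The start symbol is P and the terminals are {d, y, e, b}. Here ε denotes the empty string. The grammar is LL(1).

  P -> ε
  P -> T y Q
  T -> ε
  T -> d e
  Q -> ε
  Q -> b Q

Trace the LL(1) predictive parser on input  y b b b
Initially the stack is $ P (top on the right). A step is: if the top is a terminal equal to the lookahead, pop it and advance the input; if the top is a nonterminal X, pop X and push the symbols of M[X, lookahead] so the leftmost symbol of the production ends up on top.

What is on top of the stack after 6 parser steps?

b

     Stack    Input      Action
  1  $ P      y b b b $  expand P -> T y Q
  2  $ Q y T  y b b b $  expand T -> ε
  3  $ Q y    y b b b $  match y
  4  $ Q      b b b $    expand Q -> b Q
  5  $ Q b    b b b $    match b
  6  $ Q      b b $      expand Q -> b Q
Stack after step 6: $ Q b (top = b).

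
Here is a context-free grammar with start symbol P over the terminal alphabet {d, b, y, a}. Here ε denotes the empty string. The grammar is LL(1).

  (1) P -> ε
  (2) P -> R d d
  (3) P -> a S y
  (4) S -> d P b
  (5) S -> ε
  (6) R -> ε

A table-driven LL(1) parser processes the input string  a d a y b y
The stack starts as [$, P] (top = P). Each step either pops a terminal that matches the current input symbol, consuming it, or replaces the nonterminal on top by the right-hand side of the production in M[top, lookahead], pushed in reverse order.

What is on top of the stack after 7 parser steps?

     Stack        Input          Action
  1  $ P          a d a y b y $  expand P -> a S y
  2  $ y S a      a d a y b y $  match a
  3  $ y S        d a y b y $    expand S -> d P b
  4  $ y b P d    d a y b y $    match d
  5  $ y b P      a y b y $      expand P -> a S y
  6  $ y b y S a  a y b y $      match a
  7  $ y b y S    y b y $        expand S -> ε
Stack after step 7: $ y b y (top = y).

y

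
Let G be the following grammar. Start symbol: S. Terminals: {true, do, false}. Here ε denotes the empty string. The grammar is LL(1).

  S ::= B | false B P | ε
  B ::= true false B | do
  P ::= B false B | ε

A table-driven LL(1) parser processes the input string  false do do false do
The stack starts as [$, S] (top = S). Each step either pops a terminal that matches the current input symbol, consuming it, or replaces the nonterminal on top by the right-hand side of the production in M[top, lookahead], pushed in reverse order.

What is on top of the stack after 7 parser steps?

     Stack         Input                   Action
  1  $ S           false do do false do $  expand S ::= false B P
  2  $ P B false   false do do false do $  match false
  3  $ P B         do do false do $        expand B ::= do
  4  $ P do        do do false do $        match do
  5  $ P           do false do $           expand P ::= B false B
  6  $ B false B   do false do $           expand B ::= do
  7  $ B false do  do false do $           match do
Stack after step 7: $ B false (top = false).

false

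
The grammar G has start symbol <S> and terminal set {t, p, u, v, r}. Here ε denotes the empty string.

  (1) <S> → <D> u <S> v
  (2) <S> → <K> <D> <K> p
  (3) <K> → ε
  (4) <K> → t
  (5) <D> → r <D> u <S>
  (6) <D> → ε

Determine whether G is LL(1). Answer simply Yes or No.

No

FIRST(<S>) = {p, r, t, u}
FIRST(<K>) = {ε, t}
FIRST(<D>) = {ε, r}
FOLLOW(<S>) = {$, p, t, u, v}
FOLLOW(<K>) = {p, r, t}
FOLLOW(<D>) = {p, t, u}
Cell M[<K>, t] receives both <K> → ε and <K> → t — the grammar is not LL(1).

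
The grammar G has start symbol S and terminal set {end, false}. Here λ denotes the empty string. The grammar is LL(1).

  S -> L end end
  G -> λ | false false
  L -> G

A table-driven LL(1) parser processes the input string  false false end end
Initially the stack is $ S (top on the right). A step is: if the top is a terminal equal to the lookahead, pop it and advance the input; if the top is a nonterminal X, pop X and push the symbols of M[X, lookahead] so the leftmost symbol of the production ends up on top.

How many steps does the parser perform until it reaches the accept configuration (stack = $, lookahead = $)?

7

     Stack                  Input                  Action
  1  $ S                    false false end end $  expand S -> L end end
  2  $ end end L            false false end end $  expand L -> G
  3  $ end end G            false false end end $  expand G -> false false
  4  $ end end false false  false false end end $  match false
  5  $ end end false        false end end $        match false
  6  $ end end              end end $              match end
  7  $ end                  end $                  match end
Accept reached after 7 steps.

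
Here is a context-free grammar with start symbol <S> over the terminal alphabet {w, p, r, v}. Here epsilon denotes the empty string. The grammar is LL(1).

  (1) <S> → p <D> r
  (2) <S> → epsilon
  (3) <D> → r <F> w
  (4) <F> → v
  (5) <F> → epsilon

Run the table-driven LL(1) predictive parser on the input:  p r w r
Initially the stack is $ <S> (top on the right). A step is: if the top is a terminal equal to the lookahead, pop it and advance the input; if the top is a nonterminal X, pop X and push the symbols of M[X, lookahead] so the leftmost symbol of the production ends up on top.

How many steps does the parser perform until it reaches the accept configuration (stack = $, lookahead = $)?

     Stack        Input      Action
  1  $ <S>        p r w r $  expand <S> → p <D> r
  2  $ r <D> p    p r w r $  match p
  3  $ r <D>      r w r $    expand <D> → r <F> w
  4  $ r w <F> r  r w r $    match r
  5  $ r w <F>    w r $      expand <F> → epsilon
  6  $ r w        w r $      match w
  7  $ r          r $        match r
Accept reached after 7 steps.

7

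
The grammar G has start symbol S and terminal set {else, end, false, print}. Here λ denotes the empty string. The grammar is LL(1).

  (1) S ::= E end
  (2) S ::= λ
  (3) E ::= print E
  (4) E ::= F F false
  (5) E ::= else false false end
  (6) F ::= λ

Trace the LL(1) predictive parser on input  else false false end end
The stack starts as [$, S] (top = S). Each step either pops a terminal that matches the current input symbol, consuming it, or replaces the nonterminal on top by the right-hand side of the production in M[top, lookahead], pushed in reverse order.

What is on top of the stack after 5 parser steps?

end

step 1: stack=$ S  input=else false false end end $  — expand S ::= E end
step 2: stack=$ end E  input=else false false end end $  — expand E ::= else false false end
step 3: stack=$ end end false false else  input=else false false end end $  — match else
step 4: stack=$ end end false false  input=false false end end $  — match false
step 5: stack=$ end end false  input=false end end $  — match false
Stack after step 5: $ end end (top = end).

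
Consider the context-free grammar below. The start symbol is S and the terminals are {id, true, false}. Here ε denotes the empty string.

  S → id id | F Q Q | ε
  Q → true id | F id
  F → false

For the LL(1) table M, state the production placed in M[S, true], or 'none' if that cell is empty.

none

FIRST(F): from F→false we get {false}. So FIRST(F) = {false}.
FIRST(S): from S→id id we get {id}; from S→F Q Q we get {false}; from S→ε we get {ε}. So FIRST(S) = {ε, false, id}.
FIRST(Q): from Q→true id we get {true}; from Q→F id we get {false}. So FIRST(Q) = {false, true}.
FOLLOW(S) includes $ since S is the start symbol.
FOLLOW(S): S appears on no right-hand side. Thus FOLLOW(S) = {$}.
For S → id id: FIRST(id id) = {id}, so it goes in M[S, t] for t ∈ {id}.
For S → F Q Q: FIRST(F Q Q) = {false}, so it goes in M[S, t] for t ∈ {false}.
For S → ε: FIRST(ε) = {ε}, so it goes in M[S, t] for t ∈ {}; since ε ∈ FIRST, also for every t ∈ FOLLOW(S) = {$}.
None of these place a production in M[S, true].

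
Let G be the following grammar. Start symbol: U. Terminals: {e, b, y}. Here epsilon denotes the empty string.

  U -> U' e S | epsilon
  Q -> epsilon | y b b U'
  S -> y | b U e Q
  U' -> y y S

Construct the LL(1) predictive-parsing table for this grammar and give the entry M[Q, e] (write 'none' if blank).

Q -> epsilon

FIRST(Q): from Q->epsilon we get {epsilon}; from Q->y b b U' we get {y}. So FIRST(Q) = {epsilon, y}.
FIRST(S): from S->y we get {y}; from S->b U e Q we get {b}. So FIRST(S) = {b, y}.
FIRST(U'): from U'->y y S we get {y}. So FIRST(U') = {y}.
FIRST(U): from U->U' e S we get {y}; from U->epsilon we get {epsilon}. So FIRST(U) = {epsilon, y}.
FOLLOW(U) includes $ since U is the start symbol.
FOLLOW(Q): in S->b U e Q, the suffix after Q is empty, so FOLLOW(Q) ⊇ FOLLOW(S) = {$, e}. Thus FOLLOW(Q) = {$, e}.
FOLLOW(S): in U->U' e S, the suffix after S is empty, so FOLLOW(S) ⊇ FOLLOW(U) = {$, e}; in U'->y y S, the suffix after S is empty, so FOLLOW(S) ⊇ FOLLOW(U') = {$, e}. Thus FOLLOW(S) = {$, e}.
For Q -> epsilon: FIRST(epsilon) = {epsilon}, so it goes in M[Q, t] for t ∈ {}; since epsilon ∈ FIRST, also for every t ∈ FOLLOW(Q) = {$, e}.
For Q -> y b b U': FIRST(y b b U') = {y}, so it goes in M[Q, t] for t ∈ {y}.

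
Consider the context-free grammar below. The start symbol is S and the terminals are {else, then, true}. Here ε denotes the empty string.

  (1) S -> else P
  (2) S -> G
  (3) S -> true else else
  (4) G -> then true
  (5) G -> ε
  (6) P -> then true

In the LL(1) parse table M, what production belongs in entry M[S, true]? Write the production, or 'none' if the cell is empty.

FIRST(G): from G->then true we get {then}; from G->ε we get {ε}. So FIRST(G) = {ε, then}.
FIRST(P): from P->then true we get {then}. So FIRST(P) = {then}.
FIRST(S): from S->else P we get {else}; from S->G we get {ε, then}; from S->true else else we get {true}. So FIRST(S) = {ε, else, then, true}.
FOLLOW(S) includes $ since S is the start symbol.
FOLLOW(S): S appears on no right-hand side. Thus FOLLOW(S) = {$}.
For S -> else P: FIRST(else P) = {else}, so it goes in M[S, t] for t ∈ {else}.
For S -> G: FIRST(G) = {ε, then}, so it goes in M[S, t] for t ∈ {then}; since ε ∈ FIRST, also for every t ∈ FOLLOW(S) = {$}.
For S -> true else else: FIRST(true else else) = {true}, so it goes in M[S, t] for t ∈ {true}.

S -> true else else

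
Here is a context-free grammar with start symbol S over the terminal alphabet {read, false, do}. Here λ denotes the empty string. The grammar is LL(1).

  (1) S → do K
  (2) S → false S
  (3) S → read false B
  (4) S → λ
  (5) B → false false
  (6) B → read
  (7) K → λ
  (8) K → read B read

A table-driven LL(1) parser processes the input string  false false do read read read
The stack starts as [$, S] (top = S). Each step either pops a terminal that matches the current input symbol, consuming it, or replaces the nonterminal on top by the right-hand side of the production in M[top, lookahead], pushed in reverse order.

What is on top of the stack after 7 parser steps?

read

     Stack      Input                            Action
  1  $ S        false false do read read read $  expand S → false S
  2  $ S false  false false do read read read $  match false
  3  $ S        false do read read read $        expand S → false S
  4  $ S false  false do read read read $        match false
  5  $ S        do read read read $              expand S → do K
  6  $ K do     do read read read $              match do
  7  $ K        read read read $                 expand K → read B read
Stack after step 7: $ read B read (top = read).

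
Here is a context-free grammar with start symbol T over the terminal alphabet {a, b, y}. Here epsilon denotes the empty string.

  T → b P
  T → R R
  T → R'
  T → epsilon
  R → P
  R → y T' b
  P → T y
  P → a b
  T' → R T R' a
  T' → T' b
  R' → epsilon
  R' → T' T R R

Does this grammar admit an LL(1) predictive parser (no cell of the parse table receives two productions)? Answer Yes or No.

FIRST(T) = {epsilon, a, b, y}
FIRST(R) = {a, b, y}
FIRST(P) = {a, b, y}
FIRST(T') = {a, b, y}
FIRST(R') = {epsilon, a, b, y}
FOLLOW(T) = {$, a, b, y}
FOLLOW(R) = {$, a, b, y}
FOLLOW(P) = {$, a, b, y}
FOLLOW(T') = {a, b, y}
FOLLOW(R') = {$, a, b, y}
Cell M[P, a] receives both P → T y and P → a b — the grammar is not LL(1).

No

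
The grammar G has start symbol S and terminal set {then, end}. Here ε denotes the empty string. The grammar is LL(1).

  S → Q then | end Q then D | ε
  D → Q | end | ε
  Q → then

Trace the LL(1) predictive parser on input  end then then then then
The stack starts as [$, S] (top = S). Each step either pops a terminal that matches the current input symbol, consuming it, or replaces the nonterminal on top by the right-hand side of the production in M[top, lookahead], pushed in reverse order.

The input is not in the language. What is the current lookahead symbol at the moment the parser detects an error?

step 1: stack=$ S  input=end then then then then $  — expand S → end Q then D
step 2: stack=$ D then Q end  input=end then then then then $  — match end
step 3: stack=$ D then Q  input=then then then then $  — expand Q → then
step 4: stack=$ D then then  input=then then then then $  — match then
step 5: stack=$ D then  input=then then then $  — match then
step 6: stack=$ D  input=then then $  — expand D → Q
step 7: stack=$ Q  input=then then $  — expand Q → then
step 8: stack=$ then  input=then then $  — match then
step 9: stack=$  input=then $  — error: stack empty but input remains

then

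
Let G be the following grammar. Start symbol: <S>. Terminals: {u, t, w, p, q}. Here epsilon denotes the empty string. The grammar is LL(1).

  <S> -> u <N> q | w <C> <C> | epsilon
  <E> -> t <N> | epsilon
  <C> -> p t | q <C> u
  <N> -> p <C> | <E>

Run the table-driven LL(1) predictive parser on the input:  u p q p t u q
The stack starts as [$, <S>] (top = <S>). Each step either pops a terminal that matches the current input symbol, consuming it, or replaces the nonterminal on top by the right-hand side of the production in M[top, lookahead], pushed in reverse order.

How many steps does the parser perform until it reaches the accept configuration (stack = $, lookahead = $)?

step 1: stack=$ <S>  input=u p q p t u q $  — expand <S> -> u <N> q
step 2: stack=$ q <N> u  input=u p q p t u q $  — match u
step 3: stack=$ q <N>  input=p q p t u q $  — expand <N> -> p <C>
step 4: stack=$ q <C> p  input=p q p t u q $  — match p
step 5: stack=$ q <C>  input=q p t u q $  — expand <C> -> q <C> u
step 6: stack=$ q u <C> q  input=q p t u q $  — match q
step 7: stack=$ q u <C>  input=p t u q $  — expand <C> -> p t
step 8: stack=$ q u t p  input=p t u q $  — match p
step 9: stack=$ q u t  input=t u q $  — match t
step 10: stack=$ q u  input=u q $  — match u
step 11: stack=$ q  input=q $  — match q
Accept reached after 11 steps.

11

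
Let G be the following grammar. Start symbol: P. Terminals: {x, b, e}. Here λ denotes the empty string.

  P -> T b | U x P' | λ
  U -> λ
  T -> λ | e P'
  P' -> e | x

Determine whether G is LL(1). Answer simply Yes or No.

Yes

FIRST(P) = {λ, b, e, x}
FIRST(U) = {λ}
FIRST(T) = {λ, e}
FIRST(P') = {e, x}
FOLLOW(P) = {$}
FOLLOW(U) = {x}
FOLLOW(T) = {b}
FOLLOW(P') = {$, b}
Each cell of M receives at most one production.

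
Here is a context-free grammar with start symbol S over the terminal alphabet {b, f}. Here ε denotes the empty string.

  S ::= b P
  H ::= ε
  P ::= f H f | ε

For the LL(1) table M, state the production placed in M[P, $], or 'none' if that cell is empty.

FIRST(S): from S::=b P we get {b}. So FIRST(S) = {b}.
FIRST(H): from H::=ε we get {ε}. So FIRST(H) = {ε}.
FIRST(P): from P::=f H f we get {f}; from P::=ε we get {ε}. So FIRST(P) = {ε, f}.
FOLLOW(S) includes $ since S is the start symbol.
FOLLOW(S): S appears on no right-hand side. Thus FOLLOW(S) = {$}.
FOLLOW(P): in S::=b P, the suffix after P is empty, so FOLLOW(P) ⊇ FOLLOW(S) = {$}. Thus FOLLOW(P) = {$}.
For P ::= f H f: FIRST(f H f) = {f}, so it goes in M[P, t] for t ∈ {f}.
For P ::= ε: FIRST(ε) = {ε}, so it goes in M[P, t] for t ∈ {}; since ε ∈ FIRST, also for every t ∈ FOLLOW(P) = {$}.

P ::= ε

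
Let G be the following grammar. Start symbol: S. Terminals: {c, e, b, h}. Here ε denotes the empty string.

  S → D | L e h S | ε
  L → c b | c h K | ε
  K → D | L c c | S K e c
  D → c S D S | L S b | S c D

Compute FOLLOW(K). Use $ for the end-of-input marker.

{b, c, e}

FIRST(L): from L→c b we get {c}; from L→c h K we get {c}; from L→ε we get {ε}. So FIRST(L) = {ε, c}.
FIRST(S): from S→D we get {b, c, e}; from S→L e h S we get {c, e}; from S→ε we get {ε}. So FIRST(S) = {ε, b, c, e}.
FIRST(D): from D→c S D S we get {c}; from D→L S b we get {b, c, e}; from D→S c D we get {b, c, e}. So FIRST(D) = {b, c, e}.
FIRST(K): from K→D we get {b, c, e}; from K→L c c we get {c}; from K→S K e c we get {b, c, e}. So FIRST(K) = {b, c, e}.
FOLLOW(S) includes $ since S is the start symbol.
FOLLOW(L): in S→L e h S, L is followed by e h S with FIRST {e}; in K→L c c, L is followed by c c with FIRST {c}; in D→L S b, L is followed by S b with FIRST {b, c, e}. Thus FOLLOW(L) = {b, c, e}.
FOLLOW(K): in L→c h K, the suffix after K is empty, so FOLLOW(K) ⊇ FOLLOW(L) = {b, c, e}; in K→S K e c, K is followed by e c with FIRST {e}. Thus FOLLOW(K) = {b, c, e}.
FOLLOW(S): in S→L e h S, the suffix after S is empty (adds nothing new); in K→S K e c, S is followed by K e c with FIRST {b, c, e}; in D→c S D S (occurrence 1), S is followed by D S with FIRST {b, c, e}; in D→c S D S (occurrence 2), the suffix after S is empty, so FOLLOW(S) ⊇ FOLLOW(D) = {$, b, c, e}; in D→L S b, S is followed by b with FIRST {b}; in D→S c D, S is followed by c D with FIRST {c}. Thus FOLLOW(S) = {$, b, c, e}.
FOLLOW(D): in S→D, the suffix after D is empty, so FOLLOW(D) ⊇ FOLLOW(S) = {$, b, c, e}; in K→D, the suffix after D is empty, so FOLLOW(D) ⊇ FOLLOW(K) = {b, c, e}; in D→c S D S, D is followed by S with FIRST {ε, b, c, e}; in D→c S D S, the suffix after D is nullable (adds nothing new); in D→S c D, the suffix after D is empty (adds nothing new). Thus FOLLOW(D) = {$, b, c, e}.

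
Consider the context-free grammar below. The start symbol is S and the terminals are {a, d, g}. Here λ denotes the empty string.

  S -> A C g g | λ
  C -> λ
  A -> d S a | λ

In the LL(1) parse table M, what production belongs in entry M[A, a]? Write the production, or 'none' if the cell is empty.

none

FIRST(C): from C->λ we get {λ}. So FIRST(C) = {λ}.
FIRST(A): from A->d S a we get {d}; from A->λ we get {λ}. So FIRST(A) = {λ, d}.
FIRST(S): from S->A C g g we get {d, g}; from S->λ we get {λ}. So FIRST(S) = {λ, d, g}.
FOLLOW(S) includes $ since S is the start symbol.
FOLLOW(A): in S->A C g g, A is followed by C g g with FIRST {g}. Thus FOLLOW(A) = {g}.
For A -> d S a: FIRST(d S a) = {d}, so it goes in M[A, t] for t ∈ {d}.
For A -> λ: FIRST(λ) = {λ}, so it goes in M[A, t] for t ∈ {}; since λ ∈ FIRST, also for every t ∈ FOLLOW(A) = {g}.
None of these place a production in M[A, a].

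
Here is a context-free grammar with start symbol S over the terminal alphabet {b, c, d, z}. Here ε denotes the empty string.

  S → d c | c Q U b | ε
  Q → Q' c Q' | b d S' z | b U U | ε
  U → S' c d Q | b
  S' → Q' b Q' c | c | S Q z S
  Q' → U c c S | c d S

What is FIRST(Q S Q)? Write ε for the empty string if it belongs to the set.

{ε, b, c, d, z}

FIRST(S): from S→d c we get {d}; from S→c Q U b we get {c}; from S→ε we get {ε}. So FIRST(S) = {ε, c, d}.
FIRST(Q): from Q→Q' c Q' we get {b, c, d, z}; from Q→b d S' z we get {b}; from Q→b U U we get {b}; from Q→ε we get {ε}. So FIRST(Q) = {ε, b, c, d, z}.
FIRST(U): from U→S' c d Q we get {b, c, d, z}; from U→b we get {b}. So FIRST(U) = {b, c, d, z}.
FIRST(Q'): from Q'→U c c S we get {b, c, d, z}; from Q'→c d S we get {c}. So FIRST(Q') = {b, c, d, z}.
FIRST(S'): from S'→Q' b Q' c we get {b, c, d, z}; from S'→c we get {c}; from S'→S Q z S we get {b, c, d, z}. So FIRST(S') = {b, c, d, z}.
FIRST(Q S Q): take FIRST of each symbol in turn, carrying on past any symbol whose FIRST contains ε; result {ε, b, c, d, z}.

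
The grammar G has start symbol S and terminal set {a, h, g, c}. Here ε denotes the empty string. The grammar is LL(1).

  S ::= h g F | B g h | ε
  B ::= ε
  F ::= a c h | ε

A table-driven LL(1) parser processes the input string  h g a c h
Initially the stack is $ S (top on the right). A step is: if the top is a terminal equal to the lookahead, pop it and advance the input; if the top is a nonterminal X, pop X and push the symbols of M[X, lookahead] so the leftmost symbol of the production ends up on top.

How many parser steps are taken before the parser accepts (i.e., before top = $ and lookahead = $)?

     Stack    Input        Action
  1  $ S      h g a c h $  expand S ::= h g F
  2  $ F g h  h g a c h $  match h
  3  $ F g    g a c h $    match g
  4  $ F      a c h $      expand F ::= a c h
  5  $ h c a  a c h $      match a
  6  $ h c    c h $        match c
  7  $ h      h $          match h
Accept reached after 7 steps.

7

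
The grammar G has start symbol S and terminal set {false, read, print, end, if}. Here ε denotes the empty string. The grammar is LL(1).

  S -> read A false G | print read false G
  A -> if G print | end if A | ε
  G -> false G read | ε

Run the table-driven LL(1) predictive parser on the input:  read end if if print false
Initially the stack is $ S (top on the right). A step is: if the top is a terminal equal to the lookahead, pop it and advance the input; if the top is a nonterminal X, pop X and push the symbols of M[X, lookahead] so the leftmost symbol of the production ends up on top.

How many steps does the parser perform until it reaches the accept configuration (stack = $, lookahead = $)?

11

      Stack                 Input                         Action
   1  $ S                   read end if if print false $  expand S -> read A false G
   2  $ G false A read      read end if if print false $  match read
   3  $ G false A           end if if print false $       expand A -> end if A
   4  $ G false A if end    end if if print false $       match end
   5  $ G false A if        if if print false $           match if
   6  $ G false A           if print false $              expand A -> if G print
   7  $ G false print G if  if print false $              match if
   8  $ G false print G     print false $                 expand G -> ε
   9  $ G false print       print false $                 match print
  10  $ G false             false $                       match false
  11  $ G                   $                             expand G -> ε
Accept reached after 11 steps.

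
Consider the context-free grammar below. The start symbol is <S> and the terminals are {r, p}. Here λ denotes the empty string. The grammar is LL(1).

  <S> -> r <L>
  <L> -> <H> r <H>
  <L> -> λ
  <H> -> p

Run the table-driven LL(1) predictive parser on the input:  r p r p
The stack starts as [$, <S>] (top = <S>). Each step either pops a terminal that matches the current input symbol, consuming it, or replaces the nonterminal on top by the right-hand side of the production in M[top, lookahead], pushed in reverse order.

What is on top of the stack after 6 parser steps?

step 1: stack=$ <S>  input=r p r p $  — expand <S> -> r <L>
step 2: stack=$ <L> r  input=r p r p $  — match r
step 3: stack=$ <L>  input=p r p $  — expand <L> -> <H> r <H>
step 4: stack=$ <H> r <H>  input=p r p $  — expand <H> -> p
step 5: stack=$ <H> r p  input=p r p $  — match p
step 6: stack=$ <H> r  input=r p $  — match r
Stack after step 6: $ <H> (top = <H>).

<H>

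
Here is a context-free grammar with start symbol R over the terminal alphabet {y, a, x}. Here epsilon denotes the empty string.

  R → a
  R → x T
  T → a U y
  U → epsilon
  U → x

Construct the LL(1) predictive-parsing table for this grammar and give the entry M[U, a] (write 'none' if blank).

FIRST(R) = {a, x}
FIRST(T) = {a}
FIRST(U) = {epsilon, x}
FOLLOW(R) includes $ since R is the start symbol.
FOLLOW(U): in T→a U y, U is followed by y with FIRST {y}. Thus FOLLOW(U) = {y}.
For U → epsilon: FIRST(epsilon) = {epsilon}, so it goes in M[U, t] for t ∈ {}; since epsilon ∈ FIRST, also for every t ∈ FOLLOW(U) = {y}.
For U → x: FIRST(x) = {x}, so it goes in M[U, t] for t ∈ {x}.
None of these place a production in M[U, a].

none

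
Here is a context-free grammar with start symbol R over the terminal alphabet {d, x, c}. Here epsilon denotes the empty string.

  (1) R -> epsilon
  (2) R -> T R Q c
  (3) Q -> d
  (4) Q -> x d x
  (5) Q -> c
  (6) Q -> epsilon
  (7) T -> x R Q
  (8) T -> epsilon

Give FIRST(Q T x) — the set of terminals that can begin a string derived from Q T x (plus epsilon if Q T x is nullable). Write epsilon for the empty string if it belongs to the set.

FIRST(Q) = {epsilon, c, d, x}
FIRST(T) = {epsilon, x}
FIRST(R) = {epsilon, c, d, x}  (via T R Q c)
FIRST(Q T x): take FIRST of each symbol in turn, carrying on past any symbol whose FIRST contains epsilon; result {c, d, x}.

{c, d, x}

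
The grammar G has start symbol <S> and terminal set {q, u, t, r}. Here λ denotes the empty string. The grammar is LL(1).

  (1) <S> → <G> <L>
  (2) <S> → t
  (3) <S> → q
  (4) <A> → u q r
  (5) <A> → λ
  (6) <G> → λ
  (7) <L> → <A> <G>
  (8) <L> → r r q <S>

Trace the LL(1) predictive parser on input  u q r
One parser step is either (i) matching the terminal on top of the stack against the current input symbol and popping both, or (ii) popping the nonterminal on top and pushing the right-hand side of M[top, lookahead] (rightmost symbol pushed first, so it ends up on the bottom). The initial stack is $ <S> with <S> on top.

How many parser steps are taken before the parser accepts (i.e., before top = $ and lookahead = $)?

8

step 1: stack=$ <S>  input=u q r $  — expand <S> → <G> <L>
step 2: stack=$ <L> <G>  input=u q r $  — expand <G> → λ
step 3: stack=$ <L>  input=u q r $  — expand <L> → <A> <G>
step 4: stack=$ <G> <A>  input=u q r $  — expand <A> → u q r
step 5: stack=$ <G> r q u  input=u q r $  — match u
step 6: stack=$ <G> r q  input=q r $  — match q
step 7: stack=$ <G> r  input=r $  — match r
step 8: stack=$ <G>  input=$  — expand <G> → λ
Accept reached after 8 steps.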